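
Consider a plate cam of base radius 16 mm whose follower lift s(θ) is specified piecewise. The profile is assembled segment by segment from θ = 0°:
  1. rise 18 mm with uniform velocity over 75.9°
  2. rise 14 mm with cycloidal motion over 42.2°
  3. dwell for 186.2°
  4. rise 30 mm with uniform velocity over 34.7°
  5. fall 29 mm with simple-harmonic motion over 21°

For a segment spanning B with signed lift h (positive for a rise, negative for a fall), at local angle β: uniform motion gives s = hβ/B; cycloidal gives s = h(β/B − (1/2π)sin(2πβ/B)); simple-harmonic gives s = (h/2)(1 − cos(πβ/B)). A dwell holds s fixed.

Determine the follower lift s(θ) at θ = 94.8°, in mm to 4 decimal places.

seg 1 [0°–75.9°] uniform, h=18: full span → s += 18 → s = 18.0000
seg 2 [75.9°–118.1°] cycloidal, h=14: θ=94.8° here. β=18.9, B=42.2. 14·(0.4479 − sin(2π·0.4479)/(2π)) = 5.5533 → s = 23.5533

23.5533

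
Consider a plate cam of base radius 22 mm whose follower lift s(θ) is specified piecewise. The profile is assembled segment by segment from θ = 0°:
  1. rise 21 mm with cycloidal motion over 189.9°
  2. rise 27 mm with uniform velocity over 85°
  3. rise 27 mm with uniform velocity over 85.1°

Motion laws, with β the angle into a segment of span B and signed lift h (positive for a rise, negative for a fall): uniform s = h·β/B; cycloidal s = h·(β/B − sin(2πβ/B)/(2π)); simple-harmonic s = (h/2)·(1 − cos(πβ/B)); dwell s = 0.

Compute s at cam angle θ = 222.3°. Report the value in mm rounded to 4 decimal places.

seg 1 [0°–189.9°] cycloidal, h=21: full span → s += 21 → s = 21.0000
seg 2 [189.9°–274.9°] uniform, h=27: θ=222.3° here. β=32.4, B=85. 27·32.4/85 = 10.2918 → s = 31.2918

31.2918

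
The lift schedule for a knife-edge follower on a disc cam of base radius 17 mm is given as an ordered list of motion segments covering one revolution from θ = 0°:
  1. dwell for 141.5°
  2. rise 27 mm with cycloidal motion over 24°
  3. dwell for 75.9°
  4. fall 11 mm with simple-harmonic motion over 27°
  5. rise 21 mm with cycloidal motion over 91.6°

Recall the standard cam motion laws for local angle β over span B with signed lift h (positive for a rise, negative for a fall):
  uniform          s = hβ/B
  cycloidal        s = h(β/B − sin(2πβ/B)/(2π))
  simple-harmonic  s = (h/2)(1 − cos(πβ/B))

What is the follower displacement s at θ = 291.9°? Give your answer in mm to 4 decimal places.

seg 1 [0°–141.5°] dwell: s stays 0.0000
seg 2 [141.5°–165.5°] cycloidal, h=27: full span → s += 27 → s = 27.0000
seg 3 [165.5°–241.4°] dwell: s stays 27.0000
seg 4 [241.4°–268.4°] simple-harmonic, h=-11: full span → s += -11 → s = 16.0000
seg 5 [268.4°–360°] cycloidal, h=21: θ=291.9° here. β=23.5, B=91.6. 21·(0.2566 − sin(2π·0.2566)/(2π)) = 2.0481 → s = 18.0481

18.0481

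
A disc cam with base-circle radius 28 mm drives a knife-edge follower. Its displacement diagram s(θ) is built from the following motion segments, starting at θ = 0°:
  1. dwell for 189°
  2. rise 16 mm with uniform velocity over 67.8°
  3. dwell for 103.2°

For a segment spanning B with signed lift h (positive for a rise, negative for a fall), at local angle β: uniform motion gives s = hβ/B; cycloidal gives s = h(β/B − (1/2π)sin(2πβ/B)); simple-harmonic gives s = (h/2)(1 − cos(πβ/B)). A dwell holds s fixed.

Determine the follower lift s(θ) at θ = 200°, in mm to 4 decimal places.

seg 1 [0°–189°] dwell: s stays 0.0000
seg 2 [189°–256.8°] uniform, h=16: θ=200° here. β=11, B=67.8. 16·11/67.8 = 2.5959 → s = 2.5959

2.5959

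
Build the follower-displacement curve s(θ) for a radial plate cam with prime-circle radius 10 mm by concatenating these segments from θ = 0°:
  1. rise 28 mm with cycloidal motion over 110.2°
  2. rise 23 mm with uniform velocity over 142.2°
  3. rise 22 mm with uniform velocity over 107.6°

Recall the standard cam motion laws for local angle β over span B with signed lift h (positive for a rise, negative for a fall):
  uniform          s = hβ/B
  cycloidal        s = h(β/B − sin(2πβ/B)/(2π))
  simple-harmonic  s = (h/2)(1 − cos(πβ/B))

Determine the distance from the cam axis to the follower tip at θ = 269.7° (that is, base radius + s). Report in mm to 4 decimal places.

seg 1 [0°–110.2°] cycloidal, h=28: full span → s += 28 → s = 28.0000
seg 2 [110.2°–252.4°] uniform, h=23: full span → s += 23 → s = 51.0000
seg 3 [252.4°–360°] uniform, h=22: θ=269.7° here. β=17.3, B=107.6. 22·17.3/107.6 = 3.5372 → s = 54.5372
radial distance = base radius + s = 10 + 54.5372 = 64.5372

64.5372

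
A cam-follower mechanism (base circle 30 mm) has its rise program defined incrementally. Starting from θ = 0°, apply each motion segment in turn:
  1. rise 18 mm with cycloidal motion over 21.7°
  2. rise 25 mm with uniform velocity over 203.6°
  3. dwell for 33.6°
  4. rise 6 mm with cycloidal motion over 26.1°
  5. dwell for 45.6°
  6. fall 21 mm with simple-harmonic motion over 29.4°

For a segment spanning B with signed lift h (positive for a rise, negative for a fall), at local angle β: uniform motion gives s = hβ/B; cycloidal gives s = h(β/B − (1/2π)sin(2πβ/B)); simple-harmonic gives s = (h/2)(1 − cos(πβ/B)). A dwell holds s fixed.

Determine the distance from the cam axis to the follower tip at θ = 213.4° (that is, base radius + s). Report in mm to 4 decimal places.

seg 1 [0°–21.7°] cycloidal, h=18: full span → s += 18 → s = 18.0000
seg 2 [21.7°–225.3°] uniform, h=25: θ=213.4° here. β=191.7, B=203.6. 25·191.7/203.6 = 23.5388 → s = 41.5388
radial distance = base radius + s = 30 + 41.5388 = 71.5388

71.5388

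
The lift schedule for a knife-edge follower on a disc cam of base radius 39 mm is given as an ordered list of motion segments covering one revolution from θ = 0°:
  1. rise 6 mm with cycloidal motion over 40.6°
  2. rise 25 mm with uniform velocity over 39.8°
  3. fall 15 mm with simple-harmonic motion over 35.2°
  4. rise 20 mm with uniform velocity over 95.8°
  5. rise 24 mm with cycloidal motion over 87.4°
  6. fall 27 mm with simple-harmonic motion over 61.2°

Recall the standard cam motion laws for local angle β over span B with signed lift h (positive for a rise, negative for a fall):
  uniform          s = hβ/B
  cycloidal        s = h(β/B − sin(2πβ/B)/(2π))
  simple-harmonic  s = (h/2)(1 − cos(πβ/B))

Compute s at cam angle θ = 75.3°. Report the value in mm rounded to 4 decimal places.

seg 1 [0°–40.6°] cycloidal, h=6: full span → s += 6 → s = 6.0000
seg 2 [40.6°–80.4°] uniform, h=25: θ=75.3° here. β=34.7, B=39.8. 25·34.7/39.8 = 21.7965 → s = 27.7965

27.7965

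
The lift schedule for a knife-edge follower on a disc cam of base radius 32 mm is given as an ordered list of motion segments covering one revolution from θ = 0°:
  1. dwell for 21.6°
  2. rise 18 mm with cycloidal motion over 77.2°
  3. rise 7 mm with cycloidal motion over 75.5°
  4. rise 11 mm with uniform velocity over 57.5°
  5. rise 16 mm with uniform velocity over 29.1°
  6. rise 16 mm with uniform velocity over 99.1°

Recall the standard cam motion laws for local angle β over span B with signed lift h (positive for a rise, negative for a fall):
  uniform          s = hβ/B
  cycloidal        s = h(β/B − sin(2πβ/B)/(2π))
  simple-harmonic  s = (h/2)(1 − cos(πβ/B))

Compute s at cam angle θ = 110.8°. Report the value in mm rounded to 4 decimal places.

seg 1 [0°–21.6°] dwell: s stays 0.0000
seg 2 [21.6°–98.8°] cycloidal, h=18: full span → s += 18 → s = 18.0000
seg 3 [98.8°–174.3°] cycloidal, h=7: θ=110.8° here. β=12, B=75.5. 7·(0.1589 − sin(2π·0.1589)/(2π)) = 0.1759 → s = 18.1759

18.1759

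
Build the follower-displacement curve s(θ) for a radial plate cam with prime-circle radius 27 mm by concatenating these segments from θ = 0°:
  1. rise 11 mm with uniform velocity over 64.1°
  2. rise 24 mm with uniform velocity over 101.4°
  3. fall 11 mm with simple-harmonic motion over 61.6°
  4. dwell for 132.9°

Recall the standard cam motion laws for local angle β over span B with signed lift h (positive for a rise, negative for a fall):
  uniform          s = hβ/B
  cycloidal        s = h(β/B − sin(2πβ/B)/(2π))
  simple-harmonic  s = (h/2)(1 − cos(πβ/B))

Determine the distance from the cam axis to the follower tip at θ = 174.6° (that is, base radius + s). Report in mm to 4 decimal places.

seg 1 [0°–64.1°] uniform, h=11: full span → s += 11 → s = 11.0000
seg 2 [64.1°–165.5°] uniform, h=24: full span → s += 24 → s = 35.0000
seg 3 [165.5°–227.1°] simple-harmonic, h=-11: θ=174.6° here. β=9.1, B=61.6. -11/2·(1 − cos(π·0.1477)) = -0.5818 → s = 34.4182
radial distance = base radius + s = 27 + 34.4182 = 61.4182

61.4182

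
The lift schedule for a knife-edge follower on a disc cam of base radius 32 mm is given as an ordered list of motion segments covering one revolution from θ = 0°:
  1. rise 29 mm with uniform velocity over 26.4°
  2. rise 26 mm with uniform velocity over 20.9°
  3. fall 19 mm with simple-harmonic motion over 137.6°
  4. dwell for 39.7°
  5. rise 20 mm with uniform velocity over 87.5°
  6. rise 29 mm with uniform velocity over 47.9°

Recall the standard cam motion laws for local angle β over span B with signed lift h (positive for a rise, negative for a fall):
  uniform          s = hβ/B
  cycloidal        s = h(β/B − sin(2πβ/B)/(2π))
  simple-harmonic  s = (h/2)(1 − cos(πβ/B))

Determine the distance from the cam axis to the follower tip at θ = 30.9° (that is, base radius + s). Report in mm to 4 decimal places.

seg 1 [0°–26.4°] uniform, h=29: full span → s += 29 → s = 29.0000
seg 2 [26.4°–47.3°] uniform, h=26: θ=30.9° here. β=4.5, B=20.9. 26·4.5/20.9 = 5.5981 → s = 34.5981
radial distance = base radius + s = 32 + 34.5981 = 66.5981

66.5981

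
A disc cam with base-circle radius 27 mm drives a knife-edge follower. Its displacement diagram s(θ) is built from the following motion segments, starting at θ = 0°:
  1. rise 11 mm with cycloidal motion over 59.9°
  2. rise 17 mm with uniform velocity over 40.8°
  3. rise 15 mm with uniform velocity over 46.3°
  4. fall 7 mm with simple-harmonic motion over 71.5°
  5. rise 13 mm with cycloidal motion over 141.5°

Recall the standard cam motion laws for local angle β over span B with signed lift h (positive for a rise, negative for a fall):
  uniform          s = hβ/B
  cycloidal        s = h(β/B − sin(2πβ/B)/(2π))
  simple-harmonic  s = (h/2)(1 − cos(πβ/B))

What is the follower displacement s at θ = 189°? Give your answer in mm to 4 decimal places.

seg 1 [0°–59.9°] cycloidal, h=11: full span → s += 11 → s = 11.0000
seg 2 [59.9°–100.7°] uniform, h=17: full span → s += 17 → s = 28.0000
seg 3 [100.7°–147°] uniform, h=15: full span → s += 15 → s = 43.0000
seg 4 [147°–218.5°] simple-harmonic, h=-7: θ=189° here. β=42, B=71.5. -7/2·(1 − cos(π·0.5874)) = -4.4491 → s = 38.5509

38.5509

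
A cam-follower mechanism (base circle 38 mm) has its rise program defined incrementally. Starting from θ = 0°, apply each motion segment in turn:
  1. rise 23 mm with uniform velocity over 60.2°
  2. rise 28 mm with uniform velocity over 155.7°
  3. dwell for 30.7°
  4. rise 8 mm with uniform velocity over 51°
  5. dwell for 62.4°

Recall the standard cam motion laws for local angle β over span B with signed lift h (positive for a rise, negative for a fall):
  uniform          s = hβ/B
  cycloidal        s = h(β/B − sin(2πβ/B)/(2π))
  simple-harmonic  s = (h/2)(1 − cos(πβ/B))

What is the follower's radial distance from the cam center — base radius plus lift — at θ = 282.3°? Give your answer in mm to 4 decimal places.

seg 1 [0°–60.2°] uniform, h=23: full span → s += 23 → s = 23.0000
seg 2 [60.2°–215.9°] uniform, h=28: full span → s += 28 → s = 51.0000
seg 3 [215.9°–246.6°] dwell: s stays 51.0000
seg 4 [246.6°–297.6°] uniform, h=8: θ=282.3° here. β=35.7, B=51. 8·35.7/51 = 5.6000 → s = 56.6000
radial distance = base radius + s = 38 + 56.6000 = 94.6000

94.6000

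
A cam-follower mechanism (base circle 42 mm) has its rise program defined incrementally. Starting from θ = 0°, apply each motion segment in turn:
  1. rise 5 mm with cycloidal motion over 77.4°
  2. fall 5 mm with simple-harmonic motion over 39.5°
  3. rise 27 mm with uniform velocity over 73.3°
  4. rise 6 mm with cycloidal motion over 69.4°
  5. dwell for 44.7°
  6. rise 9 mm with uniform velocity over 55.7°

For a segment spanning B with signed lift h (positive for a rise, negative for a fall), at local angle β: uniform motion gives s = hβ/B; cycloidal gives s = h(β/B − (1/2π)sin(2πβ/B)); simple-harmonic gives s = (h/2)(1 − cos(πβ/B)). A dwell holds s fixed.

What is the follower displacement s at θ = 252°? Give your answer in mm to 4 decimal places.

seg 1 [0°–77.4°] cycloidal, h=5: full span → s += 5 → s = 5.0000
seg 2 [77.4°–116.9°] simple-harmonic, h=-5: full span → s += -5 → s = 0.0000
seg 3 [116.9°–190.2°] uniform, h=27: full span → s += 27 → s = 27.0000
seg 4 [190.2°–259.6°] cycloidal, h=6: θ=252° here. β=61.8, B=69.4. 6·(0.8905 − sin(2π·0.8905)/(2π)) = 5.9494 → s = 32.9494

32.9494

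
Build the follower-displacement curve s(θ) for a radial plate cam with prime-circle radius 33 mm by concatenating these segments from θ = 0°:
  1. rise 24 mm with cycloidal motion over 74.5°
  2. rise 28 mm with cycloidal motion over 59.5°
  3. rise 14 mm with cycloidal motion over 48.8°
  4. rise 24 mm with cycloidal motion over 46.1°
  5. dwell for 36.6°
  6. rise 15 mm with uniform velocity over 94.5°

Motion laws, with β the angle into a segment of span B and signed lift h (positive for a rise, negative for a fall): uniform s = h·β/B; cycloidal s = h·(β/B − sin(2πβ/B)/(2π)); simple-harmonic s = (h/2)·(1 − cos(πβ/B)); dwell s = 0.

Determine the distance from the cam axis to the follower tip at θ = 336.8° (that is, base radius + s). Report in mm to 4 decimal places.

seg 1 [0°–74.5°] cycloidal, h=24: full span → s += 24 → s = 24.0000
seg 2 [74.5°–134°] cycloidal, h=28: full span → s += 28 → s = 52.0000
seg 3 [134°–182.8°] cycloidal, h=14: full span → s += 14 → s = 66.0000
seg 4 [182.8°–228.9°] cycloidal, h=24: full span → s += 24 → s = 90.0000
seg 5 [228.9°–265.5°] dwell: s stays 90.0000
seg 6 [265.5°–360°] uniform, h=15: θ=336.8° here. β=71.3, B=94.5. 15·71.3/94.5 = 11.3175 → s = 101.3175
radial distance = base radius + s = 33 + 101.3175 = 134.3175

134.3175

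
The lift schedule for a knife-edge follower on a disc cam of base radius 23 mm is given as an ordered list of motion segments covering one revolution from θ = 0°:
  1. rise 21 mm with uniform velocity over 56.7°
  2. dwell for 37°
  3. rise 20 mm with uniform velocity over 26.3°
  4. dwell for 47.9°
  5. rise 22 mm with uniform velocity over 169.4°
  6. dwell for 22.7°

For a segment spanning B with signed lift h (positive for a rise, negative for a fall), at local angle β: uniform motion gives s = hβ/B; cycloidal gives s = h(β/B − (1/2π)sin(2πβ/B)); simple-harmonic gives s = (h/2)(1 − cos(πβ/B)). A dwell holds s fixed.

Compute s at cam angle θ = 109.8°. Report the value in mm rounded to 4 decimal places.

seg 1 [0°–56.7°] uniform, h=21: full span → s += 21 → s = 21.0000
seg 2 [56.7°–93.7°] dwell: s stays 21.0000
seg 3 [93.7°–120°] uniform, h=20: θ=109.8° here. β=16.1, B=26.3. 20·16.1/26.3 = 12.2433 → s = 33.2433

33.2433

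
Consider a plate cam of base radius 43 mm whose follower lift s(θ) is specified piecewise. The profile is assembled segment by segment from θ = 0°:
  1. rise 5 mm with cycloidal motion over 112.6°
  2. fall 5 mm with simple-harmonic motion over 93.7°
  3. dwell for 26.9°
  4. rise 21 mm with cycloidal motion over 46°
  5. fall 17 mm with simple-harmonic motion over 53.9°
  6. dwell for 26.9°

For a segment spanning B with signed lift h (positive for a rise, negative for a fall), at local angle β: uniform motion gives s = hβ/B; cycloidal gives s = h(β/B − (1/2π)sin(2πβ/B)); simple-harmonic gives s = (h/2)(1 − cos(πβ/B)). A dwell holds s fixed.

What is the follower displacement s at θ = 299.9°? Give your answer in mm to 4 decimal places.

seg 1 [0°–112.6°] cycloidal, h=5: full span → s += 5 → s = 5.0000
seg 2 [112.6°–206.3°] simple-harmonic, h=-5: full span → s += -5 → s = 0.0000
seg 3 [206.3°–233.2°] dwell: s stays 0.0000
seg 4 [233.2°–279.2°] cycloidal, h=21: full span → s += 21 → s = 21.0000
seg 5 [279.2°–333.1°] simple-harmonic, h=-17: θ=299.9° here. β=20.7, B=53.9. -17/2·(1 − cos(π·0.3840)) = -5.4716 → s = 15.5284

15.5284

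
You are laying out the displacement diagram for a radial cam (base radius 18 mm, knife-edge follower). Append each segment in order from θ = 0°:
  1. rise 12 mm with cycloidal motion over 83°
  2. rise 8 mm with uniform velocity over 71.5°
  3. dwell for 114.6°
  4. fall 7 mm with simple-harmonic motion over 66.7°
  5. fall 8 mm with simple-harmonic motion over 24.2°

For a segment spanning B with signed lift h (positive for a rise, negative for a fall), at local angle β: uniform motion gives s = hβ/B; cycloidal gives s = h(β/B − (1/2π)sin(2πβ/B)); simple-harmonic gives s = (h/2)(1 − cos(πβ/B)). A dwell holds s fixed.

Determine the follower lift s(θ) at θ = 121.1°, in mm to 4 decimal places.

seg 1 [0°–83°] cycloidal, h=12: full span → s += 12 → s = 12.0000
seg 2 [83°–154.5°] uniform, h=8: θ=121.1° here. β=38.1, B=71.5. 8·38.1/71.5 = 4.2629 → s = 16.2629

16.2629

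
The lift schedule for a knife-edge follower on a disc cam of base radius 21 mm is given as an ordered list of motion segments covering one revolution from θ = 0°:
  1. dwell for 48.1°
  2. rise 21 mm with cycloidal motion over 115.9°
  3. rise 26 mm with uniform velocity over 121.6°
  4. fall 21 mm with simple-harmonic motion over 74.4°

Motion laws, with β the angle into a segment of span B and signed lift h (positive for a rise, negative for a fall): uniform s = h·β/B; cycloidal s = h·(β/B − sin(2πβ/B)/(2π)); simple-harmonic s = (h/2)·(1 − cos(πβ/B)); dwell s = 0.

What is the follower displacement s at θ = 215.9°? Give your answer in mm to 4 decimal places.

seg 1 [0°–48.1°] dwell: s stays 0.0000
seg 2 [48.1°–164°] cycloidal, h=21: full span → s += 21 → s = 21.0000
seg 3 [164°–285.6°] uniform, h=26: θ=215.9° here. β=51.9, B=121.6. 26·51.9/121.6 = 11.0970 → s = 32.0970

32.0970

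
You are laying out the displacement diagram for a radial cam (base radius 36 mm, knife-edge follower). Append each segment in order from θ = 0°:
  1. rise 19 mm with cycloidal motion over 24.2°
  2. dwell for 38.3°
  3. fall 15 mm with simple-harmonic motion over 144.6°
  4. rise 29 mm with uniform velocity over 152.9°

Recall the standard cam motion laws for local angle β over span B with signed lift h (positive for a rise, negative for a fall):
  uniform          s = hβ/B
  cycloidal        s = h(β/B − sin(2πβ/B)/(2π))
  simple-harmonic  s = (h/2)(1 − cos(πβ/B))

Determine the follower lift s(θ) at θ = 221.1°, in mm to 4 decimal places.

seg 1 [0°–24.2°] cycloidal, h=19: full span → s += 19 → s = 19.0000
seg 2 [24.2°–62.5°] dwell: s stays 19.0000
seg 3 [62.5°–207.1°] simple-harmonic, h=-15: full span → s += -15 → s = 4.0000
seg 4 [207.1°–360°] uniform, h=29: θ=221.1° here. β=14, B=152.9. 29·14/152.9 = 2.6553 → s = 6.6553

6.6553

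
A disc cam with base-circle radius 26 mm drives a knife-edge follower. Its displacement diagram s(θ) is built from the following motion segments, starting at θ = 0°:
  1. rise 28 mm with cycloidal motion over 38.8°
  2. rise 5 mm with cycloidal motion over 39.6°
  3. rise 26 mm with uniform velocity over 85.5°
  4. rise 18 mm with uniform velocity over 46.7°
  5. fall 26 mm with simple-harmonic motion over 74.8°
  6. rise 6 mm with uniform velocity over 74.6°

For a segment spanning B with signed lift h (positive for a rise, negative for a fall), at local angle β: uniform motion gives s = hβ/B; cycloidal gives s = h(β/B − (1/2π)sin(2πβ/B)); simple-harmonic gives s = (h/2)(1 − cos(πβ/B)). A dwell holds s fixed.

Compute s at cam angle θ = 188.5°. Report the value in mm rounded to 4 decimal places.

seg 1 [0°–38.8°] cycloidal, h=28: full span → s += 28 → s = 28.0000
seg 2 [38.8°–78.4°] cycloidal, h=5: full span → s += 5 → s = 33.0000
seg 3 [78.4°–163.9°] uniform, h=26: full span → s += 26 → s = 59.0000
seg 4 [163.9°–210.6°] uniform, h=18: θ=188.5° here. β=24.6, B=46.7. 18·24.6/46.7 = 9.4818 → s = 68.4818

68.4818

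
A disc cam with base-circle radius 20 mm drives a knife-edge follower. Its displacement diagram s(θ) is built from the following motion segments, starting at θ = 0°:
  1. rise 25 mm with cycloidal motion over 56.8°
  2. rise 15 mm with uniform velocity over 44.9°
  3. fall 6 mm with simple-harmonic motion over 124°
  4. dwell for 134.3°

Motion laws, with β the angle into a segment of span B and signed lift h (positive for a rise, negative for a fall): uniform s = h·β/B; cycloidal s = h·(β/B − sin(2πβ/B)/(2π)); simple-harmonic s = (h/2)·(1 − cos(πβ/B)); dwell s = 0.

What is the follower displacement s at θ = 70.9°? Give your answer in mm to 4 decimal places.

seg 1 [0°–56.8°] cycloidal, h=25: full span → s += 25 → s = 25.0000
seg 2 [56.8°–101.7°] uniform, h=15: θ=70.9° here. β=14.1, B=44.9. 15·14.1/44.9 = 4.7105 → s = 29.7105

29.7105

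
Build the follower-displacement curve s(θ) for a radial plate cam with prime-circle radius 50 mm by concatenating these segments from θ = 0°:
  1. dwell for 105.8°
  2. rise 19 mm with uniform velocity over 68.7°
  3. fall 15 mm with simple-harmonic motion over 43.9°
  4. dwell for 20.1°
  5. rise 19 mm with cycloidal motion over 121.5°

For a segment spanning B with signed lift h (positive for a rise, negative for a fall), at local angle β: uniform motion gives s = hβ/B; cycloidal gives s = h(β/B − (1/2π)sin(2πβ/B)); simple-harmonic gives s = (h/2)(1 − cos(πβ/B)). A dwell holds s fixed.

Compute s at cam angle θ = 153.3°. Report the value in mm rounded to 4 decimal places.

seg 1 [0°–105.8°] dwell: s stays 0.0000
seg 2 [105.8°–174.5°] uniform, h=19: θ=153.3° here. β=47.5, B=68.7. 19·47.5/68.7 = 13.1368 → s = 13.1368

13.1368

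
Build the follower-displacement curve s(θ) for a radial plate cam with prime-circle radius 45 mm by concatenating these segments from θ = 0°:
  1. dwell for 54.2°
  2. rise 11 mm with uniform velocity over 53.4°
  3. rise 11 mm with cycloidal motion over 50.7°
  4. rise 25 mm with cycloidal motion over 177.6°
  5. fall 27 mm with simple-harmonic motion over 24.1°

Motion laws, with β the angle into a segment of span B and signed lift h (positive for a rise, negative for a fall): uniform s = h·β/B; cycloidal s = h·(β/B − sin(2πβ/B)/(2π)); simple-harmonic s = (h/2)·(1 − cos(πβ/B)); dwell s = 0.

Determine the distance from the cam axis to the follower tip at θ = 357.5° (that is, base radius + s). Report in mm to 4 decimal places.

seg 1 [0°–54.2°] dwell: s stays 0.0000
seg 2 [54.2°–107.6°] uniform, h=11: full span → s += 11 → s = 11.0000
seg 3 [107.6°–158.3°] cycloidal, h=11: full span → s += 11 → s = 22.0000
seg 4 [158.3°–335.9°] cycloidal, h=25: full span → s += 25 → s = 47.0000
seg 5 [335.9°–360°] simple-harmonic, h=-27: θ=357.5° here. β=21.6, B=24.1. -27/2·(1 − cos(π·0.8963)) = -26.2894 → s = 20.7106
radial distance = base radius + s = 45 + 20.7106 = 65.7106

65.7106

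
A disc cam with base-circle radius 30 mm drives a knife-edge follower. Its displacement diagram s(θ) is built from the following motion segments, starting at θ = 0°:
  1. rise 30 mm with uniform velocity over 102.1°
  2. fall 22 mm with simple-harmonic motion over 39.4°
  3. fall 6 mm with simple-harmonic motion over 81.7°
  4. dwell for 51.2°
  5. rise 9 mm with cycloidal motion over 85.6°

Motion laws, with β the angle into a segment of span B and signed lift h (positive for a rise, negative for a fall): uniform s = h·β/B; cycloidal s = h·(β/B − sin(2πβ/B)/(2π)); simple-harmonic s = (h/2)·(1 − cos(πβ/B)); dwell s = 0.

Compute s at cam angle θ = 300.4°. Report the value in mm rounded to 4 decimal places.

seg 1 [0°–102.1°] uniform, h=30: full span → s += 30 → s = 30.0000
seg 2 [102.1°–141.5°] simple-harmonic, h=-22: full span → s += -22 → s = 8.0000
seg 3 [141.5°–223.2°] simple-harmonic, h=-6: full span → s += -6 → s = 2.0000
seg 4 [223.2°–274.4°] dwell: s stays 2.0000
seg 5 [274.4°–360°] cycloidal, h=9: θ=300.4° here. β=26, B=85.6. 9·(0.3037 − sin(2π·0.3037)/(2π)) = 1.3821 → s = 3.3821

3.3821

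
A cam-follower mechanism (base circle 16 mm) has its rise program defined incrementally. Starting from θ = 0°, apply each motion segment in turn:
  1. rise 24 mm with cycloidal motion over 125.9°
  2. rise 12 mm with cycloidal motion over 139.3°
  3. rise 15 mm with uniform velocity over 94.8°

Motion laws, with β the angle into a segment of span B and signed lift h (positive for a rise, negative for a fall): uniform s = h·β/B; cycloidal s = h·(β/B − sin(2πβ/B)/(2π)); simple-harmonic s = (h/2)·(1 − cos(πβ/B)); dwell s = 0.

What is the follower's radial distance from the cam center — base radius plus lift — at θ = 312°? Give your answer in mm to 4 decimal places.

seg 1 [0°–125.9°] cycloidal, h=24: full span → s += 24 → s = 24.0000
seg 2 [125.9°–265.2°] cycloidal, h=12: full span → s += 12 → s = 36.0000
seg 3 [265.2°–360°] uniform, h=15: θ=312° here. β=46.8, B=94.8. 15·46.8/94.8 = 7.4051 → s = 43.4051
radial distance = base radius + s = 16 + 43.4051 = 59.4051

59.4051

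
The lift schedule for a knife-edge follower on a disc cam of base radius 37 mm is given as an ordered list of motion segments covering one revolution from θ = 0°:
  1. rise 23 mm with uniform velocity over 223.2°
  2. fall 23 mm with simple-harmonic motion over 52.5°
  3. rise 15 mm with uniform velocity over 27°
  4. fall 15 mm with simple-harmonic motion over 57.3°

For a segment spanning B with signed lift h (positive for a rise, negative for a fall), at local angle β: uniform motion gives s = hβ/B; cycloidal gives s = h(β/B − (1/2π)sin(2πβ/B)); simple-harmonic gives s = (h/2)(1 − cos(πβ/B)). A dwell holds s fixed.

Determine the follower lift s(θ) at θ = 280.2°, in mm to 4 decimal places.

seg 1 [0°–223.2°] uniform, h=23: full span → s += 23 → s = 23.0000
seg 2 [223.2°–275.7°] simple-harmonic, h=-23: full span → s += -23 → s = 0.0000
seg 3 [275.7°–302.7°] uniform, h=15: θ=280.2° here. β=4.5, B=27. 15·4.5/27 = 2.5000 → s = 2.5000

2.5000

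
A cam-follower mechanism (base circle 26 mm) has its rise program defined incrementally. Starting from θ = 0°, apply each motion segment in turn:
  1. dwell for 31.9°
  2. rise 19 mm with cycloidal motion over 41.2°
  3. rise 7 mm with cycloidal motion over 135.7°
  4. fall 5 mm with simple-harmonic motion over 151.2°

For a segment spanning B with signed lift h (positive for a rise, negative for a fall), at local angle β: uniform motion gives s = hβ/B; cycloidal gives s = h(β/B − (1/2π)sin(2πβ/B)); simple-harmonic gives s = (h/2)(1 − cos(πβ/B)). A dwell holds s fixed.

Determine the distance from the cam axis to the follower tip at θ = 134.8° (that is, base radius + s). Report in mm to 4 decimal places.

seg 1 [0°–31.9°] dwell: s stays 0.0000
seg 2 [31.9°–73.1°] cycloidal, h=19: full span → s += 19 → s = 19.0000
seg 3 [73.1°–208.8°] cycloidal, h=7: θ=134.8° here. β=61.7, B=135.7. 7·(0.4547 − sin(2π·0.4547)/(2π)) = 2.8698 → s = 21.8698
radial distance = base radius + s = 26 + 21.8698 = 47.8698

47.8698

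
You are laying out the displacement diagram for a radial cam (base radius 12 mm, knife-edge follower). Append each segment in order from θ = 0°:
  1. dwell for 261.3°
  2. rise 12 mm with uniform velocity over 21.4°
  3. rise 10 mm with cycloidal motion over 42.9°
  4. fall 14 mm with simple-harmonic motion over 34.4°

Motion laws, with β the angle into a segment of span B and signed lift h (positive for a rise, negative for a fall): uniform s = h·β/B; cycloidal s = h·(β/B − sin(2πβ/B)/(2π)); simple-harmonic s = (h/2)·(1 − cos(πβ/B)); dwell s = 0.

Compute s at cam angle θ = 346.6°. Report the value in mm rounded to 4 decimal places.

seg 1 [0°–261.3°] dwell: s stays 0.0000
seg 2 [261.3°–282.7°] uniform, h=12: full span → s += 12 → s = 12.0000
seg 3 [282.7°–325.6°] cycloidal, h=10: full span → s += 10 → s = 22.0000
seg 4 [325.6°–360°] simple-harmonic, h=-14: θ=346.6° here. β=21, B=34.4. -14/2·(1 − cos(π·0.6105)) = -9.3808 → s = 12.6192

12.6192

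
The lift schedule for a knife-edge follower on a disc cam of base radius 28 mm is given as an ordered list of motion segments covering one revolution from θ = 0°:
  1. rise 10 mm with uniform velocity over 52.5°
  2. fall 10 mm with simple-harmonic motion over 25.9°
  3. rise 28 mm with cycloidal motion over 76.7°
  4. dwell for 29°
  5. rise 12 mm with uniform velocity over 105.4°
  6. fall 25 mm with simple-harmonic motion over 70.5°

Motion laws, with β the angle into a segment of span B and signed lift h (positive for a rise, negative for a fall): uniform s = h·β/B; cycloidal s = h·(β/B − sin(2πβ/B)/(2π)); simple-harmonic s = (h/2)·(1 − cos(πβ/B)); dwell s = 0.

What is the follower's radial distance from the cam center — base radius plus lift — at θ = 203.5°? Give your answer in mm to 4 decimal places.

seg 1 [0°–52.5°] uniform, h=10: full span → s += 10 → s = 10.0000
seg 2 [52.5°–78.4°] simple-harmonic, h=-10: full span → s += -10 → s = 0.0000
seg 3 [78.4°–155.1°] cycloidal, h=28: full span → s += 28 → s = 28.0000
seg 4 [155.1°–184.1°] dwell: s stays 28.0000
seg 5 [184.1°–289.5°] uniform, h=12: θ=203.5° here. β=19.4, B=105.4. 12·19.4/105.4 = 2.2087 → s = 30.2087
radial distance = base radius + s = 28 + 30.2087 = 58.2087

58.2087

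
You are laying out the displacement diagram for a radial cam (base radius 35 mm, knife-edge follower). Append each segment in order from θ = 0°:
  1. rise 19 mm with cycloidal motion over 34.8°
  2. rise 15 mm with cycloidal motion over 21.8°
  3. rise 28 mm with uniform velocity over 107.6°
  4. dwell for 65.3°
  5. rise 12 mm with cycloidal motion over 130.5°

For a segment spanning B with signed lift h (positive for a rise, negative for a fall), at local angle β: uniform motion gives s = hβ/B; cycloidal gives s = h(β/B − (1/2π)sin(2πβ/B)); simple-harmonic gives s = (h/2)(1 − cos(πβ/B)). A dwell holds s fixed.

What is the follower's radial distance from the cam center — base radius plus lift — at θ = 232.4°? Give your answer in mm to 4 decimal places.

seg 1 [0°–34.8°] cycloidal, h=19: full span → s += 19 → s = 19.0000
seg 2 [34.8°–56.6°] cycloidal, h=15: full span → s += 15 → s = 34.0000
seg 3 [56.6°–164.2°] uniform, h=28: full span → s += 28 → s = 62.0000
seg 4 [164.2°–229.5°] dwell: s stays 62.0000
seg 5 [229.5°–360°] cycloidal, h=12: θ=232.4° here. β=2.9, B=130.5. 12·(0.0222 − sin(2π·0.0222)/(2π)) = 0.0009 → s = 62.0009
radial distance = base radius + s = 35 + 62.0009 = 97.0009

97.0009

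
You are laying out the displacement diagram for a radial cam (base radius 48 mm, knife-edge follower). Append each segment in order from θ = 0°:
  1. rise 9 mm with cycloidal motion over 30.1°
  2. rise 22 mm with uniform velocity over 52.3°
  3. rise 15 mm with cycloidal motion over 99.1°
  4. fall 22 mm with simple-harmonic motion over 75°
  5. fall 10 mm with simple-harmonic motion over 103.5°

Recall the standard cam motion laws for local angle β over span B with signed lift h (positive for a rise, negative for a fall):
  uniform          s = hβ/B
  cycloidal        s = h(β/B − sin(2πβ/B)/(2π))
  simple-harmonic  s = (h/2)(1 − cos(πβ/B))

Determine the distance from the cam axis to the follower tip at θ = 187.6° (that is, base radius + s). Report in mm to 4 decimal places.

seg 1 [0°–30.1°] cycloidal, h=9: full span → s += 9 → s = 9.0000
seg 2 [30.1°–82.4°] uniform, h=22: full span → s += 22 → s = 31.0000
seg 3 [82.4°–181.5°] cycloidal, h=15: full span → s += 15 → s = 46.0000
seg 4 [181.5°–256.5°] simple-harmonic, h=-22: θ=187.6° here. β=6.1, B=75. -22/2·(1 − cos(π·0.0813)) = -0.3571 → s = 45.6429
radial distance = base radius + s = 48 + 45.6429 = 93.6429

93.6429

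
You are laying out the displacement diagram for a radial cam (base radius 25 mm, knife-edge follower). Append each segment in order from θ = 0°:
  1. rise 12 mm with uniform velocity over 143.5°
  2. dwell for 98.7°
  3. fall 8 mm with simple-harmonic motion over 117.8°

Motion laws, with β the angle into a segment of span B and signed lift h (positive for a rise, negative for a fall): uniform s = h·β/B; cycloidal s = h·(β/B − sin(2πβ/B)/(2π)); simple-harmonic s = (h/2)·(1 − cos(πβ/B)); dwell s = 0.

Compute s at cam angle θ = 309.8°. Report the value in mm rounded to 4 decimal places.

seg 1 [0°–143.5°] uniform, h=12: full span → s += 12 → s = 12.0000
seg 2 [143.5°–242.2°] dwell: s stays 12.0000
seg 3 [242.2°–360°] simple-harmonic, h=-8: θ=309.8° here. β=67.6, B=117.8. -8/2·(1 − cos(π·0.5739)) = -4.9198 → s = 7.0802

7.0802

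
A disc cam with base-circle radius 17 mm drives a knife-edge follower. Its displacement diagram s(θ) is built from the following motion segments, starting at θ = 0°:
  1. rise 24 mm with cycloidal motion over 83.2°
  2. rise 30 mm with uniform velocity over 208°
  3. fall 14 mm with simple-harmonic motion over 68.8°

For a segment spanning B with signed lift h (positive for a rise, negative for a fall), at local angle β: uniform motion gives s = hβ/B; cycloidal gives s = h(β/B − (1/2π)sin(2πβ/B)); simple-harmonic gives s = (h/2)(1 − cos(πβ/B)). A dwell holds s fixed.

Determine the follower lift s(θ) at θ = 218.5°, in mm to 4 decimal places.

seg 1 [0°–83.2°] cycloidal, h=24: full span → s += 24 → s = 24.0000
seg 2 [83.2°–291.2°] uniform, h=30: θ=218.5° here. β=135.3, B=208. 30·135.3/208 = 19.5144 → s = 43.5144

43.5144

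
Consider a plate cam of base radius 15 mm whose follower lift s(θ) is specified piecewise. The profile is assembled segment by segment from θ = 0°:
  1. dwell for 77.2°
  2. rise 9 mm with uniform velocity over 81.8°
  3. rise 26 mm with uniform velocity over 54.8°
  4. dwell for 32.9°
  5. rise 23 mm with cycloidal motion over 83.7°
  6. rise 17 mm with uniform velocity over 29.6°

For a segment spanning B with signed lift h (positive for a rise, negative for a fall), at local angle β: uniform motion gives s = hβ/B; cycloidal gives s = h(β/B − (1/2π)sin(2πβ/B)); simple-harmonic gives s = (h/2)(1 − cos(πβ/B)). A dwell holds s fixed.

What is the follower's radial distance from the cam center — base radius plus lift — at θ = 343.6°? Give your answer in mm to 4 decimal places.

seg 1 [0°–77.2°] dwell: s stays 0.0000
seg 2 [77.2°–159°] uniform, h=9: full span → s += 9 → s = 9.0000
seg 3 [159°–213.8°] uniform, h=26: full span → s += 26 → s = 35.0000
seg 4 [213.8°–246.7°] dwell: s stays 35.0000
seg 5 [246.7°–330.4°] cycloidal, h=23: full span → s += 23 → s = 58.0000
seg 6 [330.4°–360°] uniform, h=17: θ=343.6° here. β=13.2, B=29.6. 17·13.2/29.6 = 7.5811 → s = 65.5811
radial distance = base radius + s = 15 + 65.5811 = 80.5811

80.5811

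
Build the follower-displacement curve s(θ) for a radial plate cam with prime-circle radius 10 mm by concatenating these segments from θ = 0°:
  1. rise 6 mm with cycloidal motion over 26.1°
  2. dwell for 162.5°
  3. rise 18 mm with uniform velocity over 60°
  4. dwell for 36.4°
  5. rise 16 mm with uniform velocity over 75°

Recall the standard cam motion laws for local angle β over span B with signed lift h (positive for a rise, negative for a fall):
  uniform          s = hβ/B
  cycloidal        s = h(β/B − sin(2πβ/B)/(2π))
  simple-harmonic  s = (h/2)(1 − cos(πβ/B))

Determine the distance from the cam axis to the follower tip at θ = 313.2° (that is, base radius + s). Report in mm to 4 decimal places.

seg 1 [0°–26.1°] cycloidal, h=6: full span → s += 6 → s = 6.0000
seg 2 [26.1°–188.6°] dwell: s stays 6.0000
seg 3 [188.6°–248.6°] uniform, h=18: full span → s += 18 → s = 24.0000
seg 4 [248.6°–285°] dwell: s stays 24.0000
seg 5 [285°–360°] uniform, h=16: θ=313.2° here. β=28.2, B=75. 16·28.2/75 = 6.0160 → s = 30.0160
radial distance = base radius + s = 10 + 30.0160 = 40.0160

40.0160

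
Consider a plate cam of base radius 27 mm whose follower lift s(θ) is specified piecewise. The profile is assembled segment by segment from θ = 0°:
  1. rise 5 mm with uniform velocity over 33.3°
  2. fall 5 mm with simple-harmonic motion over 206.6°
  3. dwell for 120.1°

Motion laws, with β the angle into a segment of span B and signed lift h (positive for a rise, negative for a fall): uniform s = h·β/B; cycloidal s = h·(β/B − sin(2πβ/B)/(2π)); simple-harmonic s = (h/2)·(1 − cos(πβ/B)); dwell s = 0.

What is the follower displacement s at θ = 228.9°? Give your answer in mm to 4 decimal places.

seg 1 [0°–33.3°] uniform, h=5: full span → s += 5 → s = 5.0000
seg 2 [33.3°–239.9°] simple-harmonic, h=-5: θ=228.9° here. β=195.6, B=206.6. -5/2·(1 − cos(π·0.9468)) = -4.9651 → s = 0.0349

0.0349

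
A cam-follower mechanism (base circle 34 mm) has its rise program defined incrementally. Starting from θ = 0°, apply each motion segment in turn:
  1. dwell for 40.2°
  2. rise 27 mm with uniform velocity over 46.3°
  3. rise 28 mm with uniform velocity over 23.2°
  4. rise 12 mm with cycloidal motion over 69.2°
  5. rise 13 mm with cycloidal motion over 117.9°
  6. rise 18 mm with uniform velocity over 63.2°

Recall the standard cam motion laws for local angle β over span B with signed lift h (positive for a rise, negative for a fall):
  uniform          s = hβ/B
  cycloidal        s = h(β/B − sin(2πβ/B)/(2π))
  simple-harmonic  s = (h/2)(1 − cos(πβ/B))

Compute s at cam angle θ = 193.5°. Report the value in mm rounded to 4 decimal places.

seg 1 [0°–40.2°] dwell: s stays 0.0000
seg 2 [40.2°–86.5°] uniform, h=27: full span → s += 27 → s = 27.0000
seg 3 [86.5°–109.7°] uniform, h=28: full span → s += 28 → s = 55.0000
seg 4 [109.7°–178.9°] cycloidal, h=12: full span → s += 12 → s = 67.0000
seg 5 [178.9°–296.8°] cycloidal, h=13: θ=193.5° here. β=14.6, B=117.9. 13·(0.1238 − sin(2π·0.1238)/(2π)) = 0.1576 → s = 67.1576

67.1576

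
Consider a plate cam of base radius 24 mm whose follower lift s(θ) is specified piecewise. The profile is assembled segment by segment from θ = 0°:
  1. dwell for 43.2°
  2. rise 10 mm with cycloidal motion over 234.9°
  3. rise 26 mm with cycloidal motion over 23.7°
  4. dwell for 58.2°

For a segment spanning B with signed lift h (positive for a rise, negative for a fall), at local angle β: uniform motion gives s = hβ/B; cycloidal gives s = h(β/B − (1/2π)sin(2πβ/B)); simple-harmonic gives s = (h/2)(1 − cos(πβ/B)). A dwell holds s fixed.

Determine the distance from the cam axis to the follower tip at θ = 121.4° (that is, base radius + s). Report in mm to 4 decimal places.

seg 1 [0°–43.2°] dwell: s stays 0.0000
seg 2 [43.2°–278.1°] cycloidal, h=10: θ=121.4° here. β=78.2, B=234.9. 10·(0.3329 − sin(2π·0.3329)/(2π)) = 1.9486 → s = 1.9486
radial distance = base radius + s = 24 + 1.9486 = 25.9486

25.9486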